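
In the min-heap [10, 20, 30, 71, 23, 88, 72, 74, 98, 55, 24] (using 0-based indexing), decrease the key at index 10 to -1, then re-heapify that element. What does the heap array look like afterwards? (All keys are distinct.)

set index 10 from 24 to -1 → [10, 20, 30, 71, 23, 88, 72, 74, 98, 55, -1]
-1 < parent 23 at index 4, swap → [10, 20, 30, 71, -1, 88, 72, 74, 98, 55, 23]
-1 < parent 20 at index 1, swap → [10, -1, 30, 71, 20, 88, 72, 74, 98, 55, 23]
-1 < parent 10 at index 0, swap → [-1, 10, 30, 71, 20, 88, 72, 74, 98, 55, 23]

[-1, 10, 30, 71, 20, 88, 72, 74, 98, 55, 23]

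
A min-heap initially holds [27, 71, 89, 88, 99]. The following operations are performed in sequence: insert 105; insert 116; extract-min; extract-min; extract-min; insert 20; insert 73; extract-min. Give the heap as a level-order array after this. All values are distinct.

[73, 89, 105, 116, 99]

insert 105:
  append 105 at index 5 → [27, 71, 89, 88, 99, 105] (no swap needed)
insert 116:
  append 116 at index 6 → [27, 71, 89, 88, 99, 105, 116] (no swap needed)
extract-min → returns 27:
  remove root 27; move last element 116 to root → [116, 71, 89, 88, 99, 105]
  116 vs smaller child 71 at index 1, swap → [71, 116, 89, 88, 99, 105]
  116 vs smaller child 88 at index 3, swap → [71, 88, 89, 116, 99, 105]
extract-min → returns 71:
  remove root 71; move last element 105 to root → [105, 88, 89, 116, 99]
  105 vs smaller child 88 at index 1, swap → [88, 105, 89, 116, 99]
  105 vs smaller child 99 at index 4, swap → [88, 99, 89, 116, 105]
extract-min → returns 88:
  remove root 88; move last element 105 to root → [105, 99, 89, 116]
  105 vs smaller child 89 at index 2, swap → [89, 99, 105, 116]
insert 20:
  append 20 at index 4 → [89, 99, 105, 116, 20]
  20 < parent 99 at index 1, swap → [89, 20, 105, 116, 99]
  20 < parent 89 at index 0, swap → [20, 89, 105, 116, 99]
insert 73:
  append 73 at index 5 → [20, 89, 105, 116, 99, 73]
  73 < parent 105 at index 2, swap → [20, 89, 73, 116, 99, 105]
extract-min → returns 20:
  remove root 20; move last element 105 to root → [105, 89, 73, 116, 99]
  105 vs smaller child 73 at index 2, swap → [73, 89, 105, 116, 99]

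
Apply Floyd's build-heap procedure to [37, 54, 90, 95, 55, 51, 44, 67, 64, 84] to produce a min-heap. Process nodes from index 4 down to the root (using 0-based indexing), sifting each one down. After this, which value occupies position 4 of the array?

55

sift down from index 4: already satisfies heap property
sift down from index 3:
  95 vs smaller child 64 at index 8, swap → [37, 54, 90, 64, 55, 51, 44, 67, 95, 84]
sift down from index 2:
  90 vs smaller child 44 at index 6, swap → [37, 54, 44, 64, 55, 51, 90, 67, 95, 84]
sift down from index 1: already satisfies heap property
sift down from index 0: already satisfies heap property
resulting array: [37, 54, 44, 64, 55, 51, 90, 67, 95, 84]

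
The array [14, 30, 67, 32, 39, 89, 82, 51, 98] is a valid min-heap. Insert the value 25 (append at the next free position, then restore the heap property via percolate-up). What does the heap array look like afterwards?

append 25 at index 9 → [14, 30, 67, 32, 39, 89, 82, 51, 98, 25]
25 < parent 39 at index 4, swap → [14, 30, 67, 32, 25, 89, 82, 51, 98, 39]
25 < parent 30 at index 1, swap → [14, 25, 67, 32, 30, 89, 82, 51, 98, 39]

[14, 25, 67, 32, 30, 89, 82, 51, 98, 39]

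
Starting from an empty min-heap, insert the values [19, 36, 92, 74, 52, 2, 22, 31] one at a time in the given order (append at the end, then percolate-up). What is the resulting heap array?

Insert 19:
  append 19 at index 0 → [19] (no swap needed)
Insert 36:
  append 36 at index 1 → [19, 36] (no swap needed)
Insert 92:
  append 92 at index 2 → [19, 36, 92] (no swap needed)
Insert 74:
  append 74 at index 3 → [19, 36, 92, 74] (no swap needed)
Insert 52:
  append 52 at index 4 → [19, 36, 92, 74, 52] (no swap needed)
Insert 2:
  append 2 at index 5 → [19, 36, 92, 74, 52, 2]
  2 < parent 92 at index 2, swap → [19, 36, 2, 74, 52, 92]
  2 < parent 19 at index 0, swap → [2, 36, 19, 74, 52, 92]
Insert 22:
  append 22 at index 6 → [2, 36, 19, 74, 52, 92, 22] (no swap needed)
Insert 31:
  append 31 at index 7 → [2, 36, 19, 74, 52, 92, 22, 31]
  31 < parent 74 at index 3, swap → [2, 36, 19, 31, 52, 92, 22, 74]
  31 < parent 36 at index 1, swap → [2, 31, 19, 36, 52, 92, 22, 74]

[2, 31, 19, 36, 52, 92, 22, 74]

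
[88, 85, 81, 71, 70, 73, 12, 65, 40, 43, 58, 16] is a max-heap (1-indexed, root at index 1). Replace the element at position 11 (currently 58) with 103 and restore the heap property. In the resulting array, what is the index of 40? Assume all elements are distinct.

9

set index 11 from 58 to 103 → [88, 85, 81, 71, 70, 73, 12, 65, 40, 43, 103, 16]
103 > parent 70 at index 5, swap → [88, 85, 81, 71, 103, 73, 12, 65, 40, 43, 70, 16]
103 > parent 85 at index 2, swap → [88, 103, 81, 71, 85, 73, 12, 65, 40, 43, 70, 16]
103 > parent 88 at index 1, swap → [103, 88, 81, 71, 85, 73, 12, 65, 40, 43, 70, 16]
resulting array: [103, 88, 81, 71, 85, 73, 12, 65, 40, 43, 70, 16]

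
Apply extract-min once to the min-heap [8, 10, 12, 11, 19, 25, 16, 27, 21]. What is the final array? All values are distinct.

[10, 11, 12, 21, 19, 25, 16, 27]

remove root 8; move last element 21 to root → [21, 10, 12, 11, 19, 25, 16, 27]
21 vs smaller child 10 at index 1, swap → [10, 21, 12, 11, 19, 25, 16, 27]
21 vs smaller child 11 at index 3, swap → [10, 11, 12, 21, 19, 25, 16, 27]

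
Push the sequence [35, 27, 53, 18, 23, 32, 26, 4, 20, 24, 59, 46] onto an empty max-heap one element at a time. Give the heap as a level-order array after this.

[59, 53, 46, 20, 27, 35, 26, 4, 18, 23, 24, 32]

Insert 35:
  append 35 at index 0 → [35] (no swap needed)
Insert 27:
  append 27 at index 1 → [35, 27] (no swap needed)
Insert 53:
  append 53 at index 2 → [35, 27, 53]
  53 > parent 35 at index 0, swap → [53, 27, 35]
Insert 18:
  append 18 at index 3 → [53, 27, 35, 18] (no swap needed)
Insert 23:
  append 23 at index 4 → [53, 27, 35, 18, 23] (no swap needed)
Insert 32:
  append 32 at index 5 → [53, 27, 35, 18, 23, 32] (no swap needed)
Insert 26:
  append 26 at index 6 → [53, 27, 35, 18, 23, 32, 26] (no swap needed)
Insert 4:
  append 4 at index 7 → [53, 27, 35, 18, 23, 32, 26, 4] (no swap needed)
Insert 20:
  append 20 at index 8 → [53, 27, 35, 18, 23, 32, 26, 4, 20]
  20 > parent 18 at index 3, swap → [53, 27, 35, 20, 23, 32, 26, 4, 18]
Insert 24:
  append 24 at index 9 → [53, 27, 35, 20, 23, 32, 26, 4, 18, 24]
  24 > parent 23 at index 4, swap → [53, 27, 35, 20, 24, 32, 26, 4, 18, 23]
Insert 59:
  append 59 at index 10 → [53, 27, 35, 20, 24, 32, 26, 4, 18, 23, 59]
  59 > parent 24 at index 4, swap → [53, 27, 35, 20, 59, 32, 26, 4, 18, 23, 24]
  59 > parent 27 at index 1, swap → [53, 59, 35, 20, 27, 32, 26, 4, 18, 23, 24]
  59 > parent 53 at index 0, swap → [59, 53, 35, 20, 27, 32, 26, 4, 18, 23, 24]
Insert 46:
  append 46 at index 11 → [59, 53, 35, 20, 27, 32, 26, 4, 18, 23, 24, 46]
  46 > parent 32 at index 5, swap → [59, 53, 35, 20, 27, 46, 26, 4, 18, 23, 24, 32]
  46 > parent 35 at index 2, swap → [59, 53, 46, 20, 27, 35, 26, 4, 18, 23, 24, 32]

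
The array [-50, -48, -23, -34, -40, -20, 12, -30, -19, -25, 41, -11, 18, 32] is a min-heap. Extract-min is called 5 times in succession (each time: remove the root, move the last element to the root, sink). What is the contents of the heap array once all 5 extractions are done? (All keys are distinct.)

[-25, -19, -23, -11, 32, -20, 12, 18, 41]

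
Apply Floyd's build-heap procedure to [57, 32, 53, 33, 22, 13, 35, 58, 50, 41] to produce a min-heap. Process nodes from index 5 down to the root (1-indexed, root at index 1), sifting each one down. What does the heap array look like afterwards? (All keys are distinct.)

sift down from index 5: already satisfies heap property
sift down from index 4: already satisfies heap property
sift down from index 3:
  53 vs smaller child 13 at index 6, swap → [57, 32, 13, 33, 22, 53, 35, 58, 50, 41]
sift down from index 2:
  32 vs smaller child 22 at index 5, swap → [57, 22, 13, 33, 32, 53, 35, 58, 50, 41]
sift down from index 1:
  57 vs smaller child 13 at index 3, swap → [13, 22, 57, 33, 32, 53, 35, 58, 50, 41]
  57 vs smaller child 35 at index 7, swap → [13, 22, 35, 33, 32, 53, 57, 58, 50, 41]

[13, 22, 35, 33, 32, 53, 57, 58, 50, 41]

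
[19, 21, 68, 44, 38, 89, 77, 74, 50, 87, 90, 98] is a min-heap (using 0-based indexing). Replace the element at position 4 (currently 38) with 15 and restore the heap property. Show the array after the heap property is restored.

[15, 19, 68, 44, 21, 89, 77, 74, 50, 87, 90, 98]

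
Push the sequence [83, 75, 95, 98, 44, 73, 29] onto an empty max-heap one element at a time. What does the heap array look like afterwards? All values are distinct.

Insert 83:
  append 83 at index 0 → [83] (no swap needed)
Insert 75:
  append 75 at index 1 → [83, 75] (no swap needed)
Insert 95:
  append 95 at index 2 → [83, 75, 95]
  95 > parent 83 at index 0, swap → [95, 75, 83]
Insert 98:
  append 98 at index 3 → [95, 75, 83, 98]
  98 > parent 75 at index 1, swap → [95, 98, 83, 75]
  98 > parent 95 at index 0, swap → [98, 95, 83, 75]
Insert 44:
  append 44 at index 4 → [98, 95, 83, 75, 44] (no swap needed)
Insert 73:
  append 73 at index 5 → [98, 95, 83, 75, 44, 73] (no swap needed)
Insert 29:
  append 29 at index 6 → [98, 95, 83, 75, 44, 73, 29] (no swap needed)

[98, 95, 83, 75, 44, 73, 29]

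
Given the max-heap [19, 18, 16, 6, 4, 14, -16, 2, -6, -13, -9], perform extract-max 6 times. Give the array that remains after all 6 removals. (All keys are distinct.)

[2, -9, -6, -16, -13]

extract-max #1 returns 19:
  remove root 19; move last element -9 to root → [-9, 18, 16, 6, 4, 14, -16, 2, -6, -13]
  -9 vs larger child 18 at index 1, swap → [18, -9, 16, 6, 4, 14, -16, 2, -6, -13]
  -9 vs larger child 6 at index 3, swap → [18, 6, 16, -9, 4, 14, -16, 2, -6, -13]
  -9 vs larger child 2 at index 7, swap → [18, 6, 16, 2, 4, 14, -16, -9, -6, -13]
extract-max #2 returns 18:
  remove root 18; move last element -13 to root → [-13, 6, 16, 2, 4, 14, -16, -9, -6]
  -13 vs larger child 16 at index 2, swap → [16, 6, -13, 2, 4, 14, -16, -9, -6]
  -13 vs larger child 14 at index 5, swap → [16, 6, 14, 2, 4, -13, -16, -9, -6]
extract-max #3 returns 16:
  remove root 16; move last element -6 to root → [-6, 6, 14, 2, 4, -13, -16, -9]
  -6 vs larger child 14 at index 2, swap → [14, 6, -6, 2, 4, -13, -16, -9]
extract-max #4 returns 14:
  remove root 14; move last element -9 to root → [-9, 6, -6, 2, 4, -13, -16]
  -9 vs larger child 6 at index 1, swap → [6, -9, -6, 2, 4, -13, -16]
  -9 vs larger child 4 at index 4, swap → [6, 4, -6, 2, -9, -13, -16]
extract-max #5 returns 6:
  remove root 6; move last element -16 to root → [-16, 4, -6, 2, -9, -13]
  -16 vs larger child 4 at index 1, swap → [4, -16, -6, 2, -9, -13]
  -16 vs larger child 2 at index 3, swap → [4, 2, -6, -16, -9, -13]
extract-max #6 returns 4:
  remove root 4; move last element -13 to root → [-13, 2, -6, -16, -9]
  -13 vs larger child 2 at index 1, swap → [2, -13, -6, -16, -9]
  -13 vs larger child -9 at index 4, swap → [2, -9, -6, -16, -13]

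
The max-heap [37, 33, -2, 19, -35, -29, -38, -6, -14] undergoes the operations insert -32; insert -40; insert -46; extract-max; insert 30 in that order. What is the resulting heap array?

[33, 19, 30, -6, -32, -2, -38, -46, -14, -35, -40, -29]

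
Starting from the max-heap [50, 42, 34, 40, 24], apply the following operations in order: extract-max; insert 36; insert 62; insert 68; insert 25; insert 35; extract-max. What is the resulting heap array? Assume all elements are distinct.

[62, 40, 42, 35, 36, 34, 25, 24]

extract-max → returns 50:
  remove root 50; move last element 24 to root → [24, 42, 34, 40]
  24 vs larger child 42 at index 1, swap → [42, 24, 34, 40]
  24 vs only child 40 at index 3, swap → [42, 40, 34, 24]
insert 36:
  append 36 at index 4 → [42, 40, 34, 24, 36] (no swap needed)
insert 62:
  append 62 at index 5 → [42, 40, 34, 24, 36, 62]
  62 > parent 34 at index 2, swap → [42, 40, 62, 24, 36, 34]
  62 > parent 42 at index 0, swap → [62, 40, 42, 24, 36, 34]
insert 68:
  append 68 at index 6 → [62, 40, 42, 24, 36, 34, 68]
  68 > parent 42 at index 2, swap → [62, 40, 68, 24, 36, 34, 42]
  68 > parent 62 at index 0, swap → [68, 40, 62, 24, 36, 34, 42]
insert 25:
  append 25 at index 7 → [68, 40, 62, 24, 36, 34, 42, 25]
  25 > parent 24 at index 3, swap → [68, 40, 62, 25, 36, 34, 42, 24]
insert 35:
  append 35 at index 8 → [68, 40, 62, 25, 36, 34, 42, 24, 35]
  35 > parent 25 at index 3, swap → [68, 40, 62, 35, 36, 34, 42, 24, 25]
extract-max → returns 68:
  remove root 68; move last element 25 to root → [25, 40, 62, 35, 36, 34, 42, 24]
  25 vs larger child 62 at index 2, swap → [62, 40, 25, 35, 36, 34, 42, 24]
  25 vs larger child 42 at index 6, swap → [62, 40, 42, 35, 36, 34, 25, 24]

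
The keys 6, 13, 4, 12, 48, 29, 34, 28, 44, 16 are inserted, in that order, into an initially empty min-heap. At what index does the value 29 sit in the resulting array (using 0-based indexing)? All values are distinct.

5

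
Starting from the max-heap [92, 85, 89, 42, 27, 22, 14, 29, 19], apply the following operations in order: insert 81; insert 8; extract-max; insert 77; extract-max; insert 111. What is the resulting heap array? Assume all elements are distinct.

[111, 85, 22, 42, 81, 8, 14, 29, 19, 27, 77]

insert 81:
  append 81 at index 9 → [92, 85, 89, 42, 27, 22, 14, 29, 19, 81]
  81 > parent 27 at index 4, swap → [92, 85, 89, 42, 81, 22, 14, 29, 19, 27]
insert 8:
  append 8 at index 10 → [92, 85, 89, 42, 81, 22, 14, 29, 19, 27, 8] (no swap needed)
extract-max → returns 92:
  remove root 92; move last element 8 to root → [8, 85, 89, 42, 81, 22, 14, 29, 19, 27]
  8 vs larger child 89 at index 2, swap → [89, 85, 8, 42, 81, 22, 14, 29, 19, 27]
  8 vs larger child 22 at index 5, swap → [89, 85, 22, 42, 81, 8, 14, 29, 19, 27]
insert 77:
  append 77 at index 10 → [89, 85, 22, 42, 81, 8, 14, 29, 19, 27, 77] (no swap needed)
extract-max → returns 89:
  remove root 89; move last element 77 to root → [77, 85, 22, 42, 81, 8, 14, 29, 19, 27]
  77 vs larger child 85 at index 1, swap → [85, 77, 22, 42, 81, 8, 14, 29, 19, 27]
  77 vs larger child 81 at index 4, swap → [85, 81, 22, 42, 77, 8, 14, 29, 19, 27]
insert 111:
  append 111 at index 10 → [85, 81, 22, 42, 77, 8, 14, 29, 19, 27, 111]
  111 > parent 77 at index 4, swap → [85, 81, 22, 42, 111, 8, 14, 29, 19, 27, 77]
  111 > parent 81 at index 1, swap → [85, 111, 22, 42, 81, 8, 14, 29, 19, 27, 77]
  111 > parent 85 at index 0, swap → [111, 85, 22, 42, 81, 8, 14, 29, 19, 27, 77]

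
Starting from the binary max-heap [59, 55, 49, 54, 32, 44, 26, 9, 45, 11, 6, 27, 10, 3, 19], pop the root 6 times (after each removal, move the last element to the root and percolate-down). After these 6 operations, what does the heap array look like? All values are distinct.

[32, 19, 27, 10, 11, 6, 26, 9, 3]

extract-max #1 returns 59:
  remove root 59; move last element 19 to root → [19, 55, 49, 54, 32, 44, 26, 9, 45, 11, 6, 27, 10, 3]
  19 vs larger child 55 at index 1, swap → [55, 19, 49, 54, 32, 44, 26, 9, 45, 11, 6, 27, 10, 3]
  19 vs larger child 54 at index 3, swap → [55, 54, 49, 19, 32, 44, 26, 9, 45, 11, 6, 27, 10, 3]
  19 vs larger child 45 at index 8, swap → [55, 54, 49, 45, 32, 44, 26, 9, 19, 11, 6, 27, 10, 3]
extract-max #2 returns 55:
  remove root 55; move last element 3 to root → [3, 54, 49, 45, 32, 44, 26, 9, 19, 11, 6, 27, 10]
  3 vs larger child 54 at index 1, swap → [54, 3, 49, 45, 32, 44, 26, 9, 19, 11, 6, 27, 10]
  3 vs larger child 45 at index 3, swap → [54, 45, 49, 3, 32, 44, 26, 9, 19, 11, 6, 27, 10]
  3 vs larger child 19 at index 8, swap → [54, 45, 49, 19, 32, 44, 26, 9, 3, 11, 6, 27, 10]
extract-max #3 returns 54:
  remove root 54; move last element 10 to root → [10, 45, 49, 19, 32, 44, 26, 9, 3, 11, 6, 27]
  10 vs larger child 49 at index 2, swap → [49, 45, 10, 19, 32, 44, 26, 9, 3, 11, 6, 27]
  10 vs larger child 44 at index 5, swap → [49, 45, 44, 19, 32, 10, 26, 9, 3, 11, 6, 27]
  10 vs only child 27 at index 11, swap → [49, 45, 44, 19, 32, 27, 26, 9, 3, 11, 6, 10]
extract-max #4 returns 49:
  remove root 49; move last element 10 to root → [10, 45, 44, 19, 32, 27, 26, 9, 3, 11, 6]
  10 vs larger child 45 at index 1, swap → [45, 10, 44, 19, 32, 27, 26, 9, 3, 11, 6]
  10 vs larger child 32 at index 4, swap → [45, 32, 44, 19, 10, 27, 26, 9, 3, 11, 6]
  10 vs larger child 11 at index 9, swap → [45, 32, 44, 19, 11, 27, 26, 9, 3, 10, 6]
extract-max #5 returns 45:
  remove root 45; move last element 6 to root → [6, 32, 44, 19, 11, 27, 26, 9, 3, 10]
  6 vs larger child 44 at index 2, swap → [44, 32, 6, 19, 11, 27, 26, 9, 3, 10]
  6 vs larger child 27 at index 5, swap → [44, 32, 27, 19, 11, 6, 26, 9, 3, 10]
extract-max #6 returns 44:
  remove root 44; move last element 10 to root → [10, 32, 27, 19, 11, 6, 26, 9, 3]
  10 vs larger child 32 at index 1, swap → [32, 10, 27, 19, 11, 6, 26, 9, 3]
  10 vs larger child 19 at index 3, swap → [32, 19, 27, 10, 11, 6, 26, 9, 3]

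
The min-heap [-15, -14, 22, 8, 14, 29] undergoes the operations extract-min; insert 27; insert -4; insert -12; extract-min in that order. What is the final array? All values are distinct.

extract-min → returns -15:
  remove root -15; move last element 29 to root → [29, -14, 22, 8, 14]
  29 vs smaller child -14 at index 1, swap → [-14, 29, 22, 8, 14]
  29 vs smaller child 8 at index 3, swap → [-14, 8, 22, 29, 14]
insert 27:
  append 27 at index 5 → [-14, 8, 22, 29, 14, 27] (no swap needed)
insert -4:
  append -4 at index 6 → [-14, 8, 22, 29, 14, 27, -4]
  -4 < parent 22 at index 2, swap → [-14, 8, -4, 29, 14, 27, 22]
insert -12:
  append -12 at index 7 → [-14, 8, -4, 29, 14, 27, 22, -12]
  -12 < parent 29 at index 3, swap → [-14, 8, -4, -12, 14, 27, 22, 29]
  -12 < parent 8 at index 1, swap → [-14, -12, -4, 8, 14, 27, 22, 29]
extract-min → returns -14:
  remove root -14; move last element 29 to root → [29, -12, -4, 8, 14, 27, 22]
  29 vs smaller child -12 at index 1, swap → [-12, 29, -4, 8, 14, 27, 22]
  29 vs smaller child 8 at index 3, swap → [-12, 8, -4, 29, 14, 27, 22]

[-12, 8, -4, 29, 14, 27, 22]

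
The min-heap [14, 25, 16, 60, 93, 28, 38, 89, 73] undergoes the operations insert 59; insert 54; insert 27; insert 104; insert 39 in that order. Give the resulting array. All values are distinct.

[14, 25, 16, 60, 54, 27, 38, 89, 73, 93, 59, 28, 104, 39]

insert 59:
  append 59 at index 9 → [14, 25, 16, 60, 93, 28, 38, 89, 73, 59]
  59 < parent 93 at index 4, swap → [14, 25, 16, 60, 59, 28, 38, 89, 73, 93]
insert 54:
  append 54 at index 10 → [14, 25, 16, 60, 59, 28, 38, 89, 73, 93, 54]
  54 < parent 59 at index 4, swap → [14, 25, 16, 60, 54, 28, 38, 89, 73, 93, 59]
insert 27:
  append 27 at index 11 → [14, 25, 16, 60, 54, 28, 38, 89, 73, 93, 59, 27]
  27 < parent 28 at index 5, swap → [14, 25, 16, 60, 54, 27, 38, 89, 73, 93, 59, 28]
insert 104:
  append 104 at index 12 → [14, 25, 16, 60, 54, 27, 38, 89, 73, 93, 59, 28, 104] (no swap needed)
insert 39:
  append 39 at index 13 → [14, 25, 16, 60, 54, 27, 38, 89, 73, 93, 59, 28, 104, 39] (no swap needed)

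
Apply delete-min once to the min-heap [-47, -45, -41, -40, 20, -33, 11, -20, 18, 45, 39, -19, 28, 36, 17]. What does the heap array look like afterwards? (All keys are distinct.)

[-45, -40, -41, -20, 20, -33, 11, 17, 18, 45, 39, -19, 28, 36]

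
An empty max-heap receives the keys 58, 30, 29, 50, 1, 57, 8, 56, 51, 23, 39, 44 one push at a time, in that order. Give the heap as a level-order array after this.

Insert 58:
  append 58 at index 0 → [58] (no swap needed)
Insert 30:
  append 30 at index 1 → [58, 30] (no swap needed)
Insert 29:
  append 29 at index 2 → [58, 30, 29] (no swap needed)
Insert 50:
  append 50 at index 3 → [58, 30, 29, 50]
  50 > parent 30 at index 1, swap → [58, 50, 29, 30]
Insert 1:
  append 1 at index 4 → [58, 50, 29, 30, 1] (no swap needed)
Insert 57:
  append 57 at index 5 → [58, 50, 29, 30, 1, 57]
  57 > parent 29 at index 2, swap → [58, 50, 57, 30, 1, 29]
Insert 8:
  append 8 at index 6 → [58, 50, 57, 30, 1, 29, 8] (no swap needed)
Insert 56:
  append 56 at index 7 → [58, 50, 57, 30, 1, 29, 8, 56]
  56 > parent 30 at index 3, swap → [58, 50, 57, 56, 1, 29, 8, 30]
  56 > parent 50 at index 1, swap → [58, 56, 57, 50, 1, 29, 8, 30]
Insert 51:
  append 51 at index 8 → [58, 56, 57, 50, 1, 29, 8, 30, 51]
  51 > parent 50 at index 3, swap → [58, 56, 57, 51, 1, 29, 8, 30, 50]
Insert 23:
  append 23 at index 9 → [58, 56, 57, 51, 1, 29, 8, 30, 50, 23]
  23 > parent 1 at index 4, swap → [58, 56, 57, 51, 23, 29, 8, 30, 50, 1]
Insert 39:
  append 39 at index 10 → [58, 56, 57, 51, 23, 29, 8, 30, 50, 1, 39]
  39 > parent 23 at index 4, swap → [58, 56, 57, 51, 39, 29, 8, 30, 50, 1, 23]
Insert 44:
  append 44 at index 11 → [58, 56, 57, 51, 39, 29, 8, 30, 50, 1, 23, 44]
  44 > parent 29 at index 5, swap → [58, 56, 57, 51, 39, 44, 8, 30, 50, 1, 23, 29]

[58, 56, 57, 51, 39, 44, 8, 30, 50, 1, 23, 29]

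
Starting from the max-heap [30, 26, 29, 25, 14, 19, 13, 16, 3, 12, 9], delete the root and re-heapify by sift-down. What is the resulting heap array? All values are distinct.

[29, 26, 19, 25, 14, 9, 13, 16, 3, 12]

remove root 30; move last element 9 to root → [9, 26, 29, 25, 14, 19, 13, 16, 3, 12]
9 vs larger child 29 at index 2, swap → [29, 26, 9, 25, 14, 19, 13, 16, 3, 12]
9 vs larger child 19 at index 5, swap → [29, 26, 19, 25, 14, 9, 13, 16, 3, 12]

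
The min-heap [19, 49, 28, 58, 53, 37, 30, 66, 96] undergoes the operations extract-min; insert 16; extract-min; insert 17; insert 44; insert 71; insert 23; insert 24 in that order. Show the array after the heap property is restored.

[17, 28, 23, 49, 44, 24, 96, 66, 58, 53, 71, 37, 30]

extract-min → returns 19:
  remove root 19; move last element 96 to root → [96, 49, 28, 58, 53, 37, 30, 66]
  96 vs smaller child 28 at index 2, swap → [28, 49, 96, 58, 53, 37, 30, 66]
  96 vs smaller child 30 at index 6, swap → [28, 49, 30, 58, 53, 37, 96, 66]
insert 16:
  append 16 at index 8 → [28, 49, 30, 58, 53, 37, 96, 66, 16]
  16 < parent 58 at index 3, swap → [28, 49, 30, 16, 53, 37, 96, 66, 58]
  16 < parent 49 at index 1, swap → [28, 16, 30, 49, 53, 37, 96, 66, 58]
  16 < parent 28 at index 0, swap → [16, 28, 30, 49, 53, 37, 96, 66, 58]
extract-min → returns 16:
  remove root 16; move last element 58 to root → [58, 28, 30, 49, 53, 37, 96, 66]
  58 vs smaller child 28 at index 1, swap → [28, 58, 30, 49, 53, 37, 96, 66]
  58 vs smaller child 49 at index 3, swap → [28, 49, 30, 58, 53, 37, 96, 66]
insert 17:
  append 17 at index 8 → [28, 49, 30, 58, 53, 37, 96, 66, 17]
  17 < parent 58 at index 3, swap → [28, 49, 30, 17, 53, 37, 96, 66, 58]
  17 < parent 49 at index 1, swap → [28, 17, 30, 49, 53, 37, 96, 66, 58]
  17 < parent 28 at index 0, swap → [17, 28, 30, 49, 53, 37, 96, 66, 58]
insert 44:
  append 44 at index 9 → [17, 28, 30, 49, 53, 37, 96, 66, 58, 44]
  44 < parent 53 at index 4, swap → [17, 28, 30, 49, 44, 37, 96, 66, 58, 53]
insert 71:
  append 71 at index 10 → [17, 28, 30, 49, 44, 37, 96, 66, 58, 53, 71] (no swap needed)
insert 23:
  append 23 at index 11 → [17, 28, 30, 49, 44, 37, 96, 66, 58, 53, 71, 23]
  23 < parent 37 at index 5, swap → [17, 28, 30, 49, 44, 23, 96, 66, 58, 53, 71, 37]
  23 < parent 30 at index 2, swap → [17, 28, 23, 49, 44, 30, 96, 66, 58, 53, 71, 37]
insert 24:
  append 24 at index 12 → [17, 28, 23, 49, 44, 30, 96, 66, 58, 53, 71, 37, 24]
  24 < parent 30 at index 5, swap → [17, 28, 23, 49, 44, 24, 96, 66, 58, 53, 71, 37, 30]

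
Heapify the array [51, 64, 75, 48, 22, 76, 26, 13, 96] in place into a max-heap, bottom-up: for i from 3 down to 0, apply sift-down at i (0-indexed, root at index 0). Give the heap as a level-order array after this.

sift down from index 3:
  48 vs larger child 96 at index 8, swap → [51, 64, 75, 96, 22, 76, 26, 13, 48]
sift down from index 2:
  75 vs larger child 76 at index 5, swap → [51, 64, 76, 96, 22, 75, 26, 13, 48]
sift down from index 1:
  64 vs larger child 96 at index 3, swap → [51, 96, 76, 64, 22, 75, 26, 13, 48]
sift down from index 0:
  51 vs larger child 96 at index 1, swap → [96, 51, 76, 64, 22, 75, 26, 13, 48]
  51 vs larger child 64 at index 3, swap → [96, 64, 76, 51, 22, 75, 26, 13, 48]

[96, 64, 76, 51, 22, 75, 26, 13, 48]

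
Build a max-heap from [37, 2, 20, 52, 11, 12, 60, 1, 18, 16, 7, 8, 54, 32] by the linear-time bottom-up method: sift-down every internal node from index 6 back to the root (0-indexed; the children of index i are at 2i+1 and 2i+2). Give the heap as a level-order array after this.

[60, 52, 54, 18, 16, 37, 32, 1, 2, 11, 7, 8, 12, 20]

sift down from index 6: already satisfies heap property
sift down from index 5:
  12 vs larger child 54 at index 12, swap → [37, 2, 20, 52, 11, 54, 60, 1, 18, 16, 7, 8, 12, 32]
sift down from index 4:
  11 vs larger child 16 at index 9, swap → [37, 2, 20, 52, 16, 54, 60, 1, 18, 11, 7, 8, 12, 32]
sift down from index 3: already satisfies heap property
sift down from index 2:
  20 vs larger child 60 at index 6, swap → [37, 2, 60, 52, 16, 54, 20, 1, 18, 11, 7, 8, 12, 32]
  20 vs only child 32 at index 13, swap → [37, 2, 60, 52, 16, 54, 32, 1, 18, 11, 7, 8, 12, 20]
sift down from index 1:
  2 vs larger child 52 at index 3, swap → [37, 52, 60, 2, 16, 54, 32, 1, 18, 11, 7, 8, 12, 20]
  2 vs larger child 18 at index 8, swap → [37, 52, 60, 18, 16, 54, 32, 1, 2, 11, 7, 8, 12, 20]
sift down from index 0:
  37 vs larger child 60 at index 2, swap → [60, 52, 37, 18, 16, 54, 32, 1, 2, 11, 7, 8, 12, 20]
  37 vs larger child 54 at index 5, swap → [60, 52, 54, 18, 16, 37, 32, 1, 2, 11, 7, 8, 12, 20]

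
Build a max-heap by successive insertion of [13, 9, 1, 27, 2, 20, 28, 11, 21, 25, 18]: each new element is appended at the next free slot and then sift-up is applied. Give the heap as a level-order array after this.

[28, 25, 27, 13, 21, 1, 20, 9, 11, 2, 18]

Insert 13:
  append 13 at index 0 → [13] (no swap needed)
Insert 9:
  append 9 at index 1 → [13, 9] (no swap needed)
Insert 1:
  append 1 at index 2 → [13, 9, 1] (no swap needed)
Insert 27:
  append 27 at index 3 → [13, 9, 1, 27]
  27 > parent 9 at index 1, swap → [13, 27, 1, 9]
  27 > parent 13 at index 0, swap → [27, 13, 1, 9]
Insert 2:
  append 2 at index 4 → [27, 13, 1, 9, 2] (no swap needed)
Insert 20:
  append 20 at index 5 → [27, 13, 1, 9, 2, 20]
  20 > parent 1 at index 2, swap → [27, 13, 20, 9, 2, 1]
Insert 28:
  append 28 at index 6 → [27, 13, 20, 9, 2, 1, 28]
  28 > parent 20 at index 2, swap → [27, 13, 28, 9, 2, 1, 20]
  28 > parent 27 at index 0, swap → [28, 13, 27, 9, 2, 1, 20]
Insert 11:
  append 11 at index 7 → [28, 13, 27, 9, 2, 1, 20, 11]
  11 > parent 9 at index 3, swap → [28, 13, 27, 11, 2, 1, 20, 9]
Insert 21:
  append 21 at index 8 → [28, 13, 27, 11, 2, 1, 20, 9, 21]
  21 > parent 11 at index 3, swap → [28, 13, 27, 21, 2, 1, 20, 9, 11]
  21 > parent 13 at index 1, swap → [28, 21, 27, 13, 2, 1, 20, 9, 11]
Insert 25:
  append 25 at index 9 → [28, 21, 27, 13, 2, 1, 20, 9, 11, 25]
  25 > parent 2 at index 4, swap → [28, 21, 27, 13, 25, 1, 20, 9, 11, 2]
  25 > parent 21 at index 1, swap → [28, 25, 27, 13, 21, 1, 20, 9, 11, 2]
Insert 18:
  append 18 at index 10 → [28, 25, 27, 13, 21, 1, 20, 9, 11, 2, 18] (no swap needed)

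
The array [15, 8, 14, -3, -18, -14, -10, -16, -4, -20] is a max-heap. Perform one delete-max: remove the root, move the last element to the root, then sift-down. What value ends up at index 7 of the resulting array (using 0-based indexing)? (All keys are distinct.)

remove root 15; move last element -20 to root → [-20, 8, 14, -3, -18, -14, -10, -16, -4]
-20 vs larger child 14 at index 2, swap → [14, 8, -20, -3, -18, -14, -10, -16, -4]
-20 vs larger child -10 at index 6, swap → [14, 8, -10, -3, -18, -14, -20, -16, -4]
resulting array: [14, 8, -10, -3, -18, -14, -20, -16, -4]

-16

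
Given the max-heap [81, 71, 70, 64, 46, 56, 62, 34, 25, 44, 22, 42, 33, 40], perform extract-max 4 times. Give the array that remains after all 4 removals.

[62, 46, 56, 40, 44, 22, 33, 34, 25, 42]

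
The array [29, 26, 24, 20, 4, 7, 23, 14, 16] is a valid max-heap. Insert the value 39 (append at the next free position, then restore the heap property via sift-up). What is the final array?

[39, 29, 24, 20, 26, 7, 23, 14, 16, 4]

append 39 at index 9 → [29, 26, 24, 20, 4, 7, 23, 14, 16, 39]
39 > parent 4 at index 4, swap → [29, 26, 24, 20, 39, 7, 23, 14, 16, 4]
39 > parent 26 at index 1, swap → [29, 39, 24, 20, 26, 7, 23, 14, 16, 4]
39 > parent 29 at index 0, swap → [39, 29, 24, 20, 26, 7, 23, 14, 16, 4]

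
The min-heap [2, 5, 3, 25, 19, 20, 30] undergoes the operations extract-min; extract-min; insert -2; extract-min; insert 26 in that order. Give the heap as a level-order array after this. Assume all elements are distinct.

extract-min → returns 2:
  remove root 2; move last element 30 to root → [30, 5, 3, 25, 19, 20]
  30 vs smaller child 3 at index 2, swap → [3, 5, 30, 25, 19, 20]
  30 vs only child 20 at index 5, swap → [3, 5, 20, 25, 19, 30]
extract-min → returns 3:
  remove root 3; move last element 30 to root → [30, 5, 20, 25, 19]
  30 vs smaller child 5 at index 1, swap → [5, 30, 20, 25, 19]
  30 vs smaller child 19 at index 4, swap → [5, 19, 20, 25, 30]
insert -2:
  append -2 at index 5 → [5, 19, 20, 25, 30, -2]
  -2 < parent 20 at index 2, swap → [5, 19, -2, 25, 30, 20]
  -2 < parent 5 at index 0, swap → [-2, 19, 5, 25, 30, 20]
extract-min → returns -2:
  remove root -2; move last element 20 to root → [20, 19, 5, 25, 30]
  20 vs smaller child 5 at index 2, swap → [5, 19, 20, 25, 30]
insert 26:
  append 26 at index 5 → [5, 19, 20, 25, 30, 26] (no swap needed)

[5, 19, 20, 25, 30, 26]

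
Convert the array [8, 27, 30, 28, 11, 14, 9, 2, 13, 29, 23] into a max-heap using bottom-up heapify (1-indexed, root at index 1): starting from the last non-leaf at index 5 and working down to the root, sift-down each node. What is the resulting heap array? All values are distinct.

[30, 29, 14, 28, 27, 8, 9, 2, 13, 11, 23]

sift down from index 5:
  11 vs larger child 29 at index 10, swap → [8, 27, 30, 28, 29, 14, 9, 2, 13, 11, 23]
sift down from index 4: already satisfies heap property
sift down from index 3: already satisfies heap property
sift down from index 2:
  27 vs larger child 29 at index 5, swap → [8, 29, 30, 28, 27, 14, 9, 2, 13, 11, 23]
sift down from index 1:
  8 vs larger child 30 at index 3, swap → [30, 29, 8, 28, 27, 14, 9, 2, 13, 11, 23]
  8 vs larger child 14 at index 6, swap → [30, 29, 14, 28, 27, 8, 9, 2, 13, 11, 23]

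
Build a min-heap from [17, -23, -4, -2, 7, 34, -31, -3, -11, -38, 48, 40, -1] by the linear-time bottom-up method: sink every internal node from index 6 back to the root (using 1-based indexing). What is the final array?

[-38, -23, -31, -11, 7, -1, -4, -3, -2, 17, 48, 40, 34]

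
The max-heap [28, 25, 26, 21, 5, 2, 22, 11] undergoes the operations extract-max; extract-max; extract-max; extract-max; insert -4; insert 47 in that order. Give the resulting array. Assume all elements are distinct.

[47, 11, 21, 5, -4, 2]

extract-max → returns 28:
  remove root 28; move last element 11 to root → [11, 25, 26, 21, 5, 2, 22]
  11 vs larger child 26 at index 2, swap → [26, 25, 11, 21, 5, 2, 22]
  11 vs larger child 22 at index 6, swap → [26, 25, 22, 21, 5, 2, 11]
extract-max → returns 26:
  remove root 26; move last element 11 to root → [11, 25, 22, 21, 5, 2]
  11 vs larger child 25 at index 1, swap → [25, 11, 22, 21, 5, 2]
  11 vs larger child 21 at index 3, swap → [25, 21, 22, 11, 5, 2]
extract-max → returns 25:
  remove root 25; move last element 2 to root → [2, 21, 22, 11, 5]
  2 vs larger child 22 at index 2, swap → [22, 21, 2, 11, 5]
extract-max → returns 22:
  remove root 22; move last element 5 to root → [5, 21, 2, 11]
  5 vs larger child 21 at index 1, swap → [21, 5, 2, 11]
  5 vs only child 11 at index 3, swap → [21, 11, 2, 5]
insert -4:
  append -4 at index 4 → [21, 11, 2, 5, -4] (no swap needed)
insert 47:
  append 47 at index 5 → [21, 11, 2, 5, -4, 47]
  47 > parent 2 at index 2, swap → [21, 11, 47, 5, -4, 2]
  47 > parent 21 at index 0, swap → [47, 11, 21, 5, -4, 2]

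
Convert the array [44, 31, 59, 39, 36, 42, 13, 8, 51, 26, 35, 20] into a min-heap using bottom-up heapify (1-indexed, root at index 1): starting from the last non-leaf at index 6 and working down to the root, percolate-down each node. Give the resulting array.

[8, 26, 13, 31, 35, 20, 59, 39, 51, 36, 44, 42]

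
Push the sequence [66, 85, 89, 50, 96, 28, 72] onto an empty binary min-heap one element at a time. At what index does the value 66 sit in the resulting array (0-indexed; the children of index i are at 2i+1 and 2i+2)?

1

Insert 66:
  append 66 at index 0 → [66] (no swap needed)
Insert 85:
  append 85 at index 1 → [66, 85] (no swap needed)
Insert 89:
  append 89 at index 2 → [66, 85, 89] (no swap needed)
Insert 50:
  append 50 at index 3 → [66, 85, 89, 50]
  50 < parent 85 at index 1, swap → [66, 50, 89, 85]
  50 < parent 66 at index 0, swap → [50, 66, 89, 85]
Insert 96:
  append 96 at index 4 → [50, 66, 89, 85, 96] (no swap needed)
Insert 28:
  append 28 at index 5 → [50, 66, 89, 85, 96, 28]
  28 < parent 89 at index 2, swap → [50, 66, 28, 85, 96, 89]
  28 < parent 50 at index 0, swap → [28, 66, 50, 85, 96, 89]
Insert 72:
  append 72 at index 6 → [28, 66, 50, 85, 96, 89, 72] (no swap needed)
resulting array: [28, 66, 50, 85, 96, 89, 72]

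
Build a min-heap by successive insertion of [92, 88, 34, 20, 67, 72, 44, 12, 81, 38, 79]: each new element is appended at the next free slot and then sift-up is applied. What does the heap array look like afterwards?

[12, 20, 44, 34, 38, 88, 72, 92, 81, 67, 79]

Insert 92:
  append 92 at index 0 → [92] (no swap needed)
Insert 88:
  append 88 at index 1 → [92, 88]
  88 < parent 92 at index 0, swap → [88, 92]
Insert 34:
  append 34 at index 2 → [88, 92, 34]
  34 < parent 88 at index 0, swap → [34, 92, 88]
Insert 20:
  append 20 at index 3 → [34, 92, 88, 20]
  20 < parent 92 at index 1, swap → [34, 20, 88, 92]
  20 < parent 34 at index 0, swap → [20, 34, 88, 92]
Insert 67:
  append 67 at index 4 → [20, 34, 88, 92, 67] (no swap needed)
Insert 72:
  append 72 at index 5 → [20, 34, 88, 92, 67, 72]
  72 < parent 88 at index 2, swap → [20, 34, 72, 92, 67, 88]
Insert 44:
  append 44 at index 6 → [20, 34, 72, 92, 67, 88, 44]
  44 < parent 72 at index 2, swap → [20, 34, 44, 92, 67, 88, 72]
Insert 12:
  append 12 at index 7 → [20, 34, 44, 92, 67, 88, 72, 12]
  12 < parent 92 at index 3, swap → [20, 34, 44, 12, 67, 88, 72, 92]
  12 < parent 34 at index 1, swap → [20, 12, 44, 34, 67, 88, 72, 92]
  12 < parent 20 at index 0, swap → [12, 20, 44, 34, 67, 88, 72, 92]
Insert 81:
  append 81 at index 8 → [12, 20, 44, 34, 67, 88, 72, 92, 81] (no swap needed)
Insert 38:
  append 38 at index 9 → [12, 20, 44, 34, 67, 88, 72, 92, 81, 38]
  38 < parent 67 at index 4, swap → [12, 20, 44, 34, 38, 88, 72, 92, 81, 67]
Insert 79:
  append 79 at index 10 → [12, 20, 44, 34, 38, 88, 72, 92, 81, 67, 79] (no swap needed)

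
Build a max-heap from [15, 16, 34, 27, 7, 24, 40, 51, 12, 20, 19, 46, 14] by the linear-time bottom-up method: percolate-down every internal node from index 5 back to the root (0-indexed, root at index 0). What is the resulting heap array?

[51, 27, 46, 16, 20, 34, 40, 15, 12, 7, 19, 24, 14]

sift down from index 5:
  24 vs larger child 46 at index 11, swap → [15, 16, 34, 27, 7, 46, 40, 51, 12, 20, 19, 24, 14]
sift down from index 4:
  7 vs larger child 20 at index 9, swap → [15, 16, 34, 27, 20, 46, 40, 51, 12, 7, 19, 24, 14]
sift down from index 3:
  27 vs larger child 51 at index 7, swap → [15, 16, 34, 51, 20, 46, 40, 27, 12, 7, 19, 24, 14]
sift down from index 2:
  34 vs larger child 46 at index 5, swap → [15, 16, 46, 51, 20, 34, 40, 27, 12, 7, 19, 24, 14]
sift down from index 1:
  16 vs larger child 51 at index 3, swap → [15, 51, 46, 16, 20, 34, 40, 27, 12, 7, 19, 24, 14]
  16 vs larger child 27 at index 7, swap → [15, 51, 46, 27, 20, 34, 40, 16, 12, 7, 19, 24, 14]
sift down from index 0:
  15 vs larger child 51 at index 1, swap → [51, 15, 46, 27, 20, 34, 40, 16, 12, 7, 19, 24, 14]
  15 vs larger child 27 at index 3, swap → [51, 27, 46, 15, 20, 34, 40, 16, 12, 7, 19, 24, 14]
  15 vs larger child 16 at index 7, swap → [51, 27, 46, 16, 20, 34, 40, 15, 12, 7, 19, 24, 14]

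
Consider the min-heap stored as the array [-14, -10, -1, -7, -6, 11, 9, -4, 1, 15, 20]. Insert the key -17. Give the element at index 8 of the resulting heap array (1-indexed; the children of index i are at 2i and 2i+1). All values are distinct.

-4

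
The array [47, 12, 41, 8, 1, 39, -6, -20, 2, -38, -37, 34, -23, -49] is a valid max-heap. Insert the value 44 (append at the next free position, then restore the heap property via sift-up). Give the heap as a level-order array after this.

[47, 12, 44, 8, 1, 39, 41, -20, 2, -38, -37, 34, -23, -49, -6]

append 44 at index 14 → [47, 12, 41, 8, 1, 39, -6, -20, 2, -38, -37, 34, -23, -49, 44]
44 > parent -6 at index 6, swap → [47, 12, 41, 8, 1, 39, 44, -20, 2, -38, -37, 34, -23, -49, -6]
44 > parent 41 at index 2, swap → [47, 12, 44, 8, 1, 39, 41, -20, 2, -38, -37, 34, -23, -49, -6]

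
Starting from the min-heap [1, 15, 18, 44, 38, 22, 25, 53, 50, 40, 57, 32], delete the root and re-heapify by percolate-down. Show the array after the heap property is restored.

remove root 1; move last element 32 to root → [32, 15, 18, 44, 38, 22, 25, 53, 50, 40, 57]
32 vs smaller child 15 at index 1, swap → [15, 32, 18, 44, 38, 22, 25, 53, 50, 40, 57]

[15, 32, 18, 44, 38, 22, 25, 53, 50, 40, 57]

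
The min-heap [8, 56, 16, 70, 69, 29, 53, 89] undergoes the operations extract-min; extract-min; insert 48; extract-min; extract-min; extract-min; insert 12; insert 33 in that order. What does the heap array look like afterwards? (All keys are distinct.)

extract-min → returns 8:
  remove root 8; move last element 89 to root → [89, 56, 16, 70, 69, 29, 53]
  89 vs smaller child 16 at index 2, swap → [16, 56, 89, 70, 69, 29, 53]
  89 vs smaller child 29 at index 5, swap → [16, 56, 29, 70, 69, 89, 53]
extract-min → returns 16:
  remove root 16; move last element 53 to root → [53, 56, 29, 70, 69, 89]
  53 vs smaller child 29 at index 2, swap → [29, 56, 53, 70, 69, 89]
insert 48:
  append 48 at index 6 → [29, 56, 53, 70, 69, 89, 48]
  48 < parent 53 at index 2, swap → [29, 56, 48, 70, 69, 89, 53]
extract-min → returns 29:
  remove root 29; move last element 53 to root → [53, 56, 48, 70, 69, 89]
  53 vs smaller child 48 at index 2, swap → [48, 56, 53, 70, 69, 89]
extract-min → returns 48:
  remove root 48; move last element 89 to root → [89, 56, 53, 70, 69]
  89 vs smaller child 53 at index 2, swap → [53, 56, 89, 70, 69]
extract-min → returns 53:
  remove root 53; move last element 69 to root → [69, 56, 89, 70]
  69 vs smaller child 56 at index 1, swap → [56, 69, 89, 70]
insert 12:
  append 12 at index 4 → [56, 69, 89, 70, 12]
  12 < parent 69 at index 1, swap → [56, 12, 89, 70, 69]
  12 < parent 56 at index 0, swap → [12, 56, 89, 70, 69]
insert 33:
  append 33 at index 5 → [12, 56, 89, 70, 69, 33]
  33 < parent 89 at index 2, swap → [12, 56, 33, 70, 69, 89]

[12, 56, 33, 70, 69, 89]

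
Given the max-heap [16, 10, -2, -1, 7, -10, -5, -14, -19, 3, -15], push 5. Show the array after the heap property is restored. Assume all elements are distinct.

append 5 at index 11 → [16, 10, -2, -1, 7, -10, -5, -14, -19, 3, -15, 5]
5 > parent -10 at index 5, swap → [16, 10, -2, -1, 7, 5, -5, -14, -19, 3, -15, -10]
5 > parent -2 at index 2, swap → [16, 10, 5, -1, 7, -2, -5, -14, -19, 3, -15, -10]

[16, 10, 5, -1, 7, -2, -5, -14, -19, 3, -15, -10]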